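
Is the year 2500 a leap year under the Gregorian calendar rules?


Gregorian leap year rule: divisible by 4, but not by 100, unless also by 400.
2500 is divisible by 100 but not 400 -> not a leap year

No


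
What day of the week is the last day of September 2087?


September 2087 has 30 days
Anchor: Jan 1, 2087. With p = 2087 - 1 = 2086: (p + p//4 - p//100 + p//400) mod 7 = (2086 + 521 - 20 + 5) mod 7 = 2592 mod 7 = 2 -> Wednesday (Mon=0 ... Sun=6)
Days before September (Jan-Aug): 243; September 1 index = (2 + 243) mod 7 = 0 -> Monday
Last day offset: 30 - 1 = 29 days
Weekday index = (0 + 29) mod 7 = 1

Tuesday, September 30


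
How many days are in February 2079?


February 2079 (leap year: no)

28 days


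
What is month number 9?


Month 9 of 12

September


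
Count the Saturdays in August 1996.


August 1996 has 31 days
Anchor: Jan 1, 1996. With p = 1996 - 1 = 1995: (p + p//4 - p//100 + p//400) mod 7 = (1995 + 498 - 19 + 4) mod 7 = 2478 mod 7 = 0 -> Monday (Mon=0 ... Sun=6)
Days before August (Jan-Jul): 213; August 1 index = (0 + 213) mod 7 = 3 -> Thursday
First Saturday is August 3
Saturdays: 3, 10, 17, 24, 31

5 Saturdays


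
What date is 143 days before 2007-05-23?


Start: 2007-05-23, subtract 143 days
Back 23 days from May 23 reaches April 30, 2007 -> 120 left
April 2007 has 30 days -> back to March 31, 2007 -> 90 left
March 2007 has 31 days -> back to February 28, 2007 -> 59 left
February 2007 has 28 days -> back to January 31, 2007 -> 31 left
January 2007 has 31 days -> back to December 31, 2006 -> 0 left
December 2006: 31 - 0 = 31 -> lands on December 31

Result: 2006-12-31


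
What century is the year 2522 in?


Century = (year - 1) // 100 + 1
= (2522 - 1) // 100 + 1
= 2521 // 100 + 1
= 25 + 1

26th century


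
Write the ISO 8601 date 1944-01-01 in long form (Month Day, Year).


ISO 1944-01-01 parses as year=1944, month=01, day=01
Month 1 -> January

January 1, 1944


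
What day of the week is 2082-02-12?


Date: February 12, 2082
Anchor: Jan 1, 2082. With p = 2082 - 1 = 2081: (p + p//4 - p//100 + p//400) mod 7 = (2081 + 520 - 20 + 5) mod 7 = 2586 mod 7 = 3 -> Thursday (Mon=0 ... Sun=6)
Days before February (Jan): 31; offset = 31 + 12 - 1 = 42
Weekday index = (3 + 42) mod 7 = 3

Day of the week: Thursday


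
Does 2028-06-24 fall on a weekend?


Anchor: Jan 1, 2028. With p = 2028 - 1 = 2027: (p + p//4 - p//100 + p//400) mod 7 = (2027 + 506 - 20 + 5) mod 7 = 2518 mod 7 = 5 -> Saturday (Mon=0 ... Sun=6)
Day of year: 176; offset = 175
Weekday index = (5 + 175) mod 7 = 5 -> Saturday
Weekend days: Saturday, Sunday

Yes


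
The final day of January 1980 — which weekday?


January 1980 has 31 days
Anchor: Jan 1, 1980. With p = 1980 - 1 = 1979: (p + p//4 - p//100 + p//400) mod 7 = (1979 + 494 - 19 + 4) mod 7 = 2458 mod 7 = 1 -> Tuesday (Mon=0 ... Sun=6)
January 1 is the anchor itself -> Tuesday
Last day offset: 31 - 1 = 30 days
Weekday index = (1 + 30) mod 7 = 3

Thursday, January 31


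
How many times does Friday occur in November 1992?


November 1992 has 30 days
Anchor: Jan 1, 1992. With p = 1992 - 1 = 1991: (p + p//4 - p//100 + p//400) mod 7 = (1991 + 497 - 19 + 4) mod 7 = 2473 mod 7 = 2 -> Wednesday (Mon=0 ... Sun=6)
Days before November (Jan-Oct): 305; November 1 index = (2 + 305) mod 7 = 6 -> Sunday
First Friday is November 6
Fridays: 6, 13, 20, 27

4 Fridays


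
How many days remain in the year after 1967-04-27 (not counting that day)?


Day of year: 117 of 365
Remaining = 365 - 117

248 days


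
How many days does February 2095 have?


February 2095 (leap year: no)

28 days


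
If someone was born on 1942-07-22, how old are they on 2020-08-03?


Birth: 1942-07-22
Reference: 2020-08-03
Year difference: 2020 - 1942 = 78

78 years old


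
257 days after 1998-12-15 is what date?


Start: 1998-12-15, add 257 days
December 1998 has 31 days: 31 - 15 = 16 days to December 31 -> 241 left
January 1999 has 31 days -> 210 left
February 1999 has 28 days -> 182 left
March 1999 has 31 days -> 151 left
April 1999 has 30 days -> 121 left
May 1999 has 31 days -> 90 left
June 1999 has 30 days -> 60 left
July 1999 has 31 days -> 29 left
August 1999: 29 <= 31 -> lands on August 29

Result: 1999-08-29


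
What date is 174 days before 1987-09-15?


Start: 1987-09-15, subtract 174 days
Back 15 days from September 15 reaches August 31, 1987 -> 159 left
August 1987 has 31 days -> back to July 31, 1987 -> 128 left
July 1987 has 31 days -> back to June 30, 1987 -> 97 left
June 1987 has 30 days -> back to May 31, 1987 -> 67 left
May 1987 has 31 days -> back to April 30, 1987 -> 36 left
April 1987 has 30 days -> back to March 31, 1987 -> 6 left
March 1987: 31 - 6 = 25 -> lands on March 25

Result: 1987-03-25


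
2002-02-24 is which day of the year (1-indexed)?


Date: February 24, 2002
Days in months 1 through 1: 31
Plus 24 days in February

Day of year: 55


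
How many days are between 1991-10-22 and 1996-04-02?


From 1991-10-22 to 1996-04-02
1991-10-22: days before October = 31 + 28 + 31 + 30 + 31 + 30 + 31 + 31 + 30 = 273 (1991 is not a leap year); day of year = 273 + 22 = 295
1996-04-02: days before April = 31 + 29 + 31 = 91 (1996 is a leap year); day of year = 91 + 2 = 93
Rest of 1991: 365 - 295 = 70
Full years 1992 (366), 1993 (365), 1994 (365), 1995 (365): 1461
Total = 70 + 1461 + 93 = 1624

1624 days


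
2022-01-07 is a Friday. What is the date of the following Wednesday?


Current: Friday
Target: Wednesday
Days ahead: 5

Next Wednesday: 2022-01-12


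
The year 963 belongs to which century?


Century = (year - 1) // 100 + 1
= (963 - 1) // 100 + 1
= 962 // 100 + 1
= 9 + 1

10th century


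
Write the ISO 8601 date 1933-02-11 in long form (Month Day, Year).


ISO 1933-02-11 parses as year=1933, month=02, day=11
Month 2 -> February

February 11, 1933


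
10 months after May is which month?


May is month 5
5 + 10 = 15; wrap: 15 - 12 = 3

March


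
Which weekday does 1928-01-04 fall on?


Date: January 4, 1928
Anchor: Jan 1, 1928. With p = 1928 - 1 = 1927: (p + p//4 - p//100 + p//400) mod 7 = (1927 + 481 - 19 + 4) mod 7 = 2393 mod 7 = 6 -> Sunday (Mon=0 ... Sun=6)
Days into year = 4 - 1 = 3
Weekday index = (6 + 3) mod 7 = 2

Day of the week: Wednesday


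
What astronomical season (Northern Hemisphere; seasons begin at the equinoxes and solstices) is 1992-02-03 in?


Date: February 3
Astronomical Winter (approx.; exact equinox/solstice day varies by year): December 21 to March 19
February 3 falls within the Winter window

Winter


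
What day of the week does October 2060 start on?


Target: October 1, 2060
Anchor: Jan 1, 2060. With p = 2060 - 1 = 2059: (p + p//4 - p//100 + p//400) mod 7 = (2059 + 514 - 20 + 5) mod 7 = 2558 mod 7 = 3 -> Thursday (Mon=0 ... Sun=6)
Days before October (Jan-Sep): 274 days
Weekday index = (3 + 274) mod 7 = 4

Friday


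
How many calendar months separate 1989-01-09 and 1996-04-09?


From January 1989 to April 1996
7 years * 12 = 84 months, plus 3 months = 87

87 months


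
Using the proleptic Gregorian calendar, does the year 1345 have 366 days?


Gregorian leap year rule: divisible by 4, but not by 100, unless also by 400.
1345 is not divisible by 4 -> not a leap year

No


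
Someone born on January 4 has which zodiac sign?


Date: January 4
Conventional tropical zodiac dates: Capricorn from December 22 onward; Aquarius starts January 20
January 4 falls within the Capricorn range

Capricorn


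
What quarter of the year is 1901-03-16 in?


Month: March (month 3)
Q1: Jan-Mar, Q2: Apr-Jun, Q3: Jul-Sep, Q4: Oct-Dec

Q1


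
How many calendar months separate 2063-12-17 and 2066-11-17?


From December 2063 to November 2066
3 years * 12 = 36 months, minus 1 month = 35

35 months


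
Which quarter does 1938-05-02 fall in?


Month: May (month 5)
Q1: Jan-Mar, Q2: Apr-Jun, Q3: Jul-Sep, Q4: Oct-Dec

Q2


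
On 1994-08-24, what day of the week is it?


Date: August 24, 1994
Anchor: Jan 1, 1994. With p = 1994 - 1 = 1993: (p + p//4 - p//100 + p//400) mod 7 = (1993 + 498 - 19 + 4) mod 7 = 2476 mod 7 = 5 -> Saturday (Mon=0 ... Sun=6)
Days before August (Jan-Jul): 212; offset = 212 + 24 - 1 = 235
Weekday index = (5 + 235) mod 7 = 2

Day of the week: Wednesday


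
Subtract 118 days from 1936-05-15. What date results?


Start: 1936-05-15, subtract 118 days
Back 15 days from May 15 reaches April 30, 1936 -> 103 left
April 1936 has 30 days -> back to March 31, 1936 -> 73 left
March 1936 has 31 days -> back to February 29, 1936 -> 42 left
February 1936 has 29 days -> back to January 31, 1936 -> 13 left
January 1936: 31 - 13 = 18 -> lands on January 18

Result: 1936-01-18


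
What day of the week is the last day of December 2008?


December 2008 has 31 days
Anchor: Jan 1, 2008. With p = 2008 - 1 = 2007: (p + p//4 - p//100 + p//400) mod 7 = (2007 + 501 - 20 + 5) mod 7 = 2493 mod 7 = 1 -> Tuesday (Mon=0 ... Sun=6)
Days before December (Jan-Nov): 335; December 1 index = (1 + 335) mod 7 = 0 -> Monday
Last day offset: 31 - 1 = 30 days
Weekday index = (0 + 30) mod 7 = 2

Wednesday, December 31


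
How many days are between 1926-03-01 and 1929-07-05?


From 1926-03-01 to 1929-07-05
1926-03-01: days before March = 31 + 28 = 59 (1926 is not a leap year); day of year = 59 + 1 = 60
1929-07-05: days before July = 31 + 28 + 31 + 30 + 31 + 30 = 181 (1929 is not a leap year); day of year = 181 + 5 = 186
Rest of 1926: 365 - 60 = 305
Full years 1927 (365), 1928 (366): 731
Total = 305 + 731 + 186 = 1222

1222 days


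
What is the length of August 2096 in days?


August 2096

31 days


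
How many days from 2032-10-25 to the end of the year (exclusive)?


Day of year: 299 of 366
Remaining = 366 - 299

67 days


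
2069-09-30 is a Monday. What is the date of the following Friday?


Current: Monday
Target: Friday
Days ahead: 4

Next Friday: 2069-10-04


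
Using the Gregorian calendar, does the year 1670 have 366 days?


Gregorian leap year rule: divisible by 4, but not by 100, unless also by 400.
1670 is not divisible by 4 -> not a leap year

No


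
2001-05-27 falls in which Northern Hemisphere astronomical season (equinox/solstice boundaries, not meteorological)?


Date: May 27
Astronomical Spring (approx.; exact equinox/solstice day varies by year): March 20 to June 20
May 27 falls within the Spring window

Spring


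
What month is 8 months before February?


February is month 2
2 - 8 = -6; wrap: -6 + 12 = 6

June


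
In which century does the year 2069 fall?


Century = (year - 1) // 100 + 1
= (2069 - 1) // 100 + 1
= 2068 // 100 + 1
= 20 + 1

21st century


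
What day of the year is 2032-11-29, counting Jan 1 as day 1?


Date: November 29, 2032
Days in months 1 through 10: 305
Plus 29 days in November

Day of year: 334


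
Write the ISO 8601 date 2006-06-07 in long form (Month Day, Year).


ISO 2006-06-07 parses as year=2006, month=06, day=07
Month 6 -> June

June 7, 2006


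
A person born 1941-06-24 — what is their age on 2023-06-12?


Birth: 1941-06-24
Reference: 2023-06-12
Year difference: 2023 - 1941 = 82
Birthday not yet reached in 2023, subtract 1

81 years old


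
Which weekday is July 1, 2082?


Target: July 1, 2082
Anchor: Jan 1, 2082. With p = 2082 - 1 = 2081: (p + p//4 - p//100 + p//400) mod 7 = (2081 + 520 - 20 + 5) mod 7 = 2586 mod 7 = 3 -> Thursday (Mon=0 ... Sun=6)
Days before July (Jan-Jun): 181 days
Weekday index = (3 + 181) mod 7 = 2

Wednesday


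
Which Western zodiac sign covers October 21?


Date: October 21
Conventional tropical zodiac dates: Libra from September 23 onward; Scorpio starts October 23
October 21 falls within the Libra range

Libra


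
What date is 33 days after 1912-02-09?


Start: 1912-02-09, add 33 days
February 1912 has 29 days: 29 - 9 = 20 days to February 29 -> 13 left
March 1912: 13 <= 31 -> lands on March 13

Result: 1912-03-13


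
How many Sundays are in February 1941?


February 1941 has 28 days
Anchor: Jan 1, 1941. With p = 1941 - 1 = 1940: (p + p//4 - p//100 + p//400) mod 7 = (1940 + 485 - 19 + 4) mod 7 = 2410 mod 7 = 2 -> Wednesday (Mon=0 ... Sun=6)
Days before February (Jan): 31; February 1 index = (2 + 31) mod 7 = 5 -> Saturday
First Sunday is February 2
Sundays: 2, 9, 16, 23

4 Sundays


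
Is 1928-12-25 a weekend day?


Anchor: Jan 1, 1928. With p = 1928 - 1 = 1927: (p + p//4 - p//100 + p//400) mod 7 = (1927 + 481 - 19 + 4) mod 7 = 2393 mod 7 = 6 -> Sunday (Mon=0 ... Sun=6)
Day of year: 360; offset = 359
Weekday index = (6 + 359) mod 7 = 1 -> Tuesday
Weekend days: Saturday, Sunday

No


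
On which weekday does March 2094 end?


March 2094 has 31 days
Anchor: Jan 1, 2094. With p = 2094 - 1 = 2093: (p + p//4 - p//100 + p//400) mod 7 = (2093 + 523 - 20 + 5) mod 7 = 2601 mod 7 = 4 -> Friday (Mon=0 ... Sun=6)
Days before March (Jan-Feb): 59; March 1 index = (4 + 59) mod 7 = 0 -> Monday
Last day offset: 31 - 1 = 30 days
Weekday index = (0 + 30) mod 7 = 2

Wednesday, March 31


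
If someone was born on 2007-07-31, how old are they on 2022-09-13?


Birth: 2007-07-31
Reference: 2022-09-13
Year difference: 2022 - 2007 = 15

15 years old


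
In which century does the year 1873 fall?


Century = (year - 1) // 100 + 1
= (1873 - 1) // 100 + 1
= 1872 // 100 + 1
= 18 + 1

19th century


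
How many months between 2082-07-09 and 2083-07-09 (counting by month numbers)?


From July 2082 to July 2083
1 year * 12 = 12 months = 12

12 months


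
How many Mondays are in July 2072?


July 2072 has 31 days
Anchor: Jan 1, 2072. With p = 2072 - 1 = 2071: (p + p//4 - p//100 + p//400) mod 7 = (2071 + 517 - 20 + 5) mod 7 = 2573 mod 7 = 4 -> Friday (Mon=0 ... Sun=6)
Days before July (Jan-Jun): 182; July 1 index = (4 + 182) mod 7 = 4 -> Friday
First Monday is July 4
Mondays: 4, 11, 18, 25

4 Mondays


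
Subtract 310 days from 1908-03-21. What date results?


Start: 1908-03-21, subtract 310 days
Back 21 days from March 21 reaches February 29, 1908 -> 289 left
February 1908 has 29 days -> back to January 31, 1908 -> 260 left
January 1908 has 31 days -> back to December 31, 1907 -> 229 left
December 1907 has 31 days -> back to November 30, 1907 -> 198 left
November 1907 has 30 days -> back to October 31, 1907 -> 168 left
October 1907 has 31 days -> back to September 30, 1907 -> 137 left
September 1907 has 30 days -> back to August 31, 1907 -> 107 left
August 1907 has 31 days -> back to July 31, 1907 -> 76 left
July 1907 has 31 days -> back to June 30, 1907 -> 45 left
June 1907 has 30 days -> back to May 31, 1907 -> 15 left
May 1907: 31 - 15 = 16 -> lands on May 16

Result: 1907-05-16


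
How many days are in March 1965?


March 1965

31 days


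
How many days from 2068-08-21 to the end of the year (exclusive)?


Day of year: 234 of 366
Remaining = 366 - 234

132 days


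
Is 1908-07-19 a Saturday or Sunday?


Anchor: Jan 1, 1908. With p = 1908 - 1 = 1907: (p + p//4 - p//100 + p//400) mod 7 = (1907 + 476 - 19 + 4) mod 7 = 2368 mod 7 = 2 -> Wednesday (Mon=0 ... Sun=6)
Day of year: 201; offset = 200
Weekday index = (2 + 200) mod 7 = 6 -> Sunday
Weekend days: Saturday, Sunday

Yes


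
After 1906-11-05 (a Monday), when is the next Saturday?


Current: Monday
Target: Saturday
Days ahead: 5

Next Saturday: 1906-11-10


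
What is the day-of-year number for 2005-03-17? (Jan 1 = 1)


Date: March 17, 2005
Days in months 1 through 2: 59
Plus 17 days in March

Day of year: 76


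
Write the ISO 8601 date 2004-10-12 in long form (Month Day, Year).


ISO 2004-10-12 parses as year=2004, month=10, day=12
Month 10 -> October

October 12, 2004


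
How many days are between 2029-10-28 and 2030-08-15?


From 2029-10-28 to 2030-08-15
2029-10-28: days before October = 31 + 28 + 31 + 30 + 31 + 30 + 31 + 31 + 30 = 273 (2029 is not a leap year); day of year = 273 + 28 = 301
2030-08-15: days before August = 31 + 28 + 31 + 30 + 31 + 30 + 31 = 212 (2030 is not a leap year); day of year = 212 + 15 = 227
Rest of 2029: 365 - 301 = 64
Total = 64 + 227 = 291

291 days


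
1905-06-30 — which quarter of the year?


Month: June (month 6)
Q1: Jan-Mar, Q2: Apr-Jun, Q3: Jul-Sep, Q4: Oct-Dec

Q2


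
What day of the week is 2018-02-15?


Date: February 15, 2018
Anchor: Jan 1, 2018. With p = 2018 - 1 = 2017: (p + p//4 - p//100 + p//400) mod 7 = (2017 + 504 - 20 + 5) mod 7 = 2506 mod 7 = 0 -> Monday (Mon=0 ... Sun=6)
Days before February (Jan): 31; offset = 31 + 15 - 1 = 45
Weekday index = (0 + 45) mod 7 = 3

Day of the week: Thursday


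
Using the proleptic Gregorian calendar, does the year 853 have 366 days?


Gregorian leap year rule: divisible by 4, but not by 100, unless also by 400.
853 is not divisible by 4 -> not a leap year

No


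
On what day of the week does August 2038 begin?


Target: August 1, 2038
Anchor: Jan 1, 2038. With p = 2038 - 1 = 2037: (p + p//4 - p//100 + p//400) mod 7 = (2037 + 509 - 20 + 5) mod 7 = 2531 mod 7 = 4 -> Friday (Mon=0 ... Sun=6)
Days before August (Jan-Jul): 212 days
Weekday index = (4 + 212) mod 7 = 6

Sunday


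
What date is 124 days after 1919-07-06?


Start: 1919-07-06, add 124 days
July 1919 has 31 days: 31 - 6 = 25 days to July 31 -> 99 left
August 1919 has 31 days -> 68 left
September 1919 has 30 days -> 38 left
October 1919 has 31 days -> 7 left
November 1919: 7 <= 30 -> lands on November 7

Result: 1919-11-07


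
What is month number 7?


Month 7 of 12

July


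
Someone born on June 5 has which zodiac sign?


Date: June 5
Conventional tropical zodiac dates: Gemini from May 21 onward; Cancer starts June 21
June 5 falls within the Gemini range

Gemini


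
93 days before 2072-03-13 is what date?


Start: 2072-03-13, subtract 93 days
Back 13 days from March 13 reaches February 29, 2072 -> 80 left
February 2072 has 29 days -> back to January 31, 2072 -> 51 left
January 2072 has 31 days -> back to December 31, 2071 -> 20 left
December 2071: 31 - 20 = 11 -> lands on December 11

Result: 2071-12-11


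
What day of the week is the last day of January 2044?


January 2044 has 31 days
Anchor: Jan 1, 2044. With p = 2044 - 1 = 2043: (p + p//4 - p//100 + p//400) mod 7 = (2043 + 510 - 20 + 5) mod 7 = 2538 mod 7 = 4 -> Friday (Mon=0 ... Sun=6)
January 1 is the anchor itself -> Friday
Last day offset: 31 - 1 = 30 days
Weekday index = (4 + 30) mod 7 = 6

Sunday, January 31


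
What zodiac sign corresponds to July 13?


Date: July 13
Conventional tropical zodiac dates: Cancer from June 21 onward; Leo starts July 23
July 13 falls within the Cancer range

Cancer


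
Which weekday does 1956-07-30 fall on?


Date: July 30, 1956
Anchor: Jan 1, 1956. With p = 1956 - 1 = 1955: (p + p//4 - p//100 + p//400) mod 7 = (1955 + 488 - 19 + 4) mod 7 = 2428 mod 7 = 6 -> Sunday (Mon=0 ... Sun=6)
Days before July (Jan-Jun): 182; offset = 182 + 30 - 1 = 211
Weekday index = (6 + 211) mod 7 = 0

Day of the week: Monday


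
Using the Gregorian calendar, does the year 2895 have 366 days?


Gregorian leap year rule: divisible by 4, but not by 100, unless also by 400.
2895 is not divisible by 4 -> not a leap year

No


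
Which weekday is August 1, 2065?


Target: August 1, 2065
Anchor: Jan 1, 2065. With p = 2065 - 1 = 2064: (p + p//4 - p//100 + p//400) mod 7 = (2064 + 516 - 20 + 5) mod 7 = 2565 mod 7 = 3 -> Thursday (Mon=0 ... Sun=6)
Days before August (Jan-Jul): 212 days
Weekday index = (3 + 212) mod 7 = 5

Saturday


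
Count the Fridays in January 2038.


January 2038 has 31 days
Anchor: Jan 1, 2038. With p = 2038 - 1 = 2037: (p + p//4 - p//100 + p//400) mod 7 = (2037 + 509 - 20 + 5) mod 7 = 2531 mod 7 = 4 -> Friday (Mon=0 ... Sun=6)
January 1 is the anchor itself -> Friday
First Friday is January 1
Fridays: 1, 8, 15, 22, 29

5 Fridays


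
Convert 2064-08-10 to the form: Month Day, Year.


ISO 2064-08-10 parses as year=2064, month=08, day=10
Month 8 -> August

August 10, 2064


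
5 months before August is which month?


August is month 8
8 - 5 = 3

March


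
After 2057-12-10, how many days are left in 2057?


Day of year: 344 of 365
Remaining = 365 - 344

21 days


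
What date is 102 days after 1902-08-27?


Start: 1902-08-27, add 102 days
August 1902 has 31 days: 31 - 27 = 4 days to August 31 -> 98 left
September 1902 has 30 days -> 68 left
October 1902 has 31 days -> 37 left
November 1902 has 30 days -> 7 left
December 1902: 7 <= 31 -> lands on December 7

Result: 1902-12-07


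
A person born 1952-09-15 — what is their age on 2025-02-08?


Birth: 1952-09-15
Reference: 2025-02-08
Year difference: 2025 - 1952 = 73
Birthday not yet reached in 2025, subtract 1

72 years old


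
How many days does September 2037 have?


September 2037

30 days


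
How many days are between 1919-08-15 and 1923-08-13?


From 1919-08-15 to 1923-08-13
1919-08-15: days before August = 31 + 28 + 31 + 30 + 31 + 30 + 31 = 212 (1919 is not a leap year); day of year = 212 + 15 = 227
1923-08-13: days before August = 31 + 28 + 31 + 30 + 31 + 30 + 31 = 212 (1923 is not a leap year); day of year = 212 + 13 = 225
Rest of 1919: 365 - 227 = 138
Full years 1920 (366), 1921 (365), 1922 (365): 1096
Total = 138 + 1096 + 225 = 1459

1459 days


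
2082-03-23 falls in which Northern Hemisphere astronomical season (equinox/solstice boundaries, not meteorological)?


Date: March 23
Astronomical Spring (approx.; exact equinox/solstice day varies by year): March 20 to June 20
March 23 falls within the Spring window

Spring


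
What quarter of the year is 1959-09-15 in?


Month: September (month 9)
Q1: Jan-Mar, Q2: Apr-Jun, Q3: Jul-Sep, Q4: Oct-Dec

Q3


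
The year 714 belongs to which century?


Century = (year - 1) // 100 + 1
= (714 - 1) // 100 + 1
= 713 // 100 + 1
= 7 + 1

8th century


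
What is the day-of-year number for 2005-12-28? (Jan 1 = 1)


Date: December 28, 2005
Days in months 1 through 11: 334
Plus 28 days in December

Day of year: 362


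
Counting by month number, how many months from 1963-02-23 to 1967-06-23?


From February 1963 to June 1967
4 years * 12 = 48 months, plus 4 months = 52

52 months


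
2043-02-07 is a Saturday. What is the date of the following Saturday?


Current: Saturday
Target: Saturday
Days ahead: 7

Next Saturday: 2043-02-14


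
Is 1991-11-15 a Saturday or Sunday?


Anchor: Jan 1, 1991. With p = 1991 - 1 = 1990: (p + p//4 - p//100 + p//400) mod 7 = (1990 + 497 - 19 + 4) mod 7 = 2472 mod 7 = 1 -> Tuesday (Mon=0 ... Sun=6)
Day of year: 319; offset = 318
Weekday index = (1 + 318) mod 7 = 4 -> Friday
Weekend days: Saturday, Sunday

No


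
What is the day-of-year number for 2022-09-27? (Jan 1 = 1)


Date: September 27, 2022
Days in months 1 through 8: 243
Plus 27 days in September

Day of year: 270


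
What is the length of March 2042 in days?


March 2042

31 days


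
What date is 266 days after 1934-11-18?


Start: 1934-11-18, add 266 days
November 1934 has 30 days: 30 - 18 = 12 days to November 30 -> 254 left
December 1934 has 31 days -> 223 left
January 1935 has 31 days -> 192 left
February 1935 has 28 days -> 164 left
March 1935 has 31 days -> 133 left
April 1935 has 30 days -> 103 left
May 1935 has 31 days -> 72 left
June 1935 has 30 days -> 42 left
July 1935 has 31 days -> 11 left
August 1935: 11 <= 31 -> lands on August 11

Result: 1935-08-11


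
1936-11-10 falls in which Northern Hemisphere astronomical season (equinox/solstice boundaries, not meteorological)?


Date: November 10
Astronomical Autumn (approx.; exact equinox/solstice day varies by year): September 22 to December 20
November 10 falls within the Autumn window

Autumn


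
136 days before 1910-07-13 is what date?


Start: 1910-07-13, subtract 136 days
Back 13 days from July 13 reaches June 30, 1910 -> 123 left
June 1910 has 30 days -> back to May 31, 1910 -> 93 left
May 1910 has 31 days -> back to April 30, 1910 -> 62 left
April 1910 has 30 days -> back to March 31, 1910 -> 32 left
March 1910 has 31 days -> back to February 28, 1910 -> 1 left
February 1910: 28 - 1 = 27 -> lands on February 27

Result: 1910-02-27


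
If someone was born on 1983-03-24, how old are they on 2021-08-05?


Birth: 1983-03-24
Reference: 2021-08-05
Year difference: 2021 - 1983 = 38

38 years old


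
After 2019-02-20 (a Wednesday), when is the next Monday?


Current: Wednesday
Target: Monday
Days ahead: 5

Next Monday: 2019-02-25


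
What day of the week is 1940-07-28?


Date: July 28, 1940
Anchor: Jan 1, 1940. With p = 1940 - 1 = 1939: (p + p//4 - p//100 + p//400) mod 7 = (1939 + 484 - 19 + 4) mod 7 = 2408 mod 7 = 0 -> Monday (Mon=0 ... Sun=6)
Days before July (Jan-Jun): 182; offset = 182 + 28 - 1 = 209
Weekday index = (0 + 209) mod 7 = 6

Day of the week: Sunday


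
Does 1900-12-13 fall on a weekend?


Anchor: Jan 1, 1900. With p = 1900 - 1 = 1899: (p + p//4 - p//100 + p//400) mod 7 = (1899 + 474 - 18 + 4) mod 7 = 2359 mod 7 = 0 -> Monday (Mon=0 ... Sun=6)
Day of year: 347; offset = 346
Weekday index = (0 + 346) mod 7 = 3 -> Thursday
Weekend days: Saturday, Sunday

No


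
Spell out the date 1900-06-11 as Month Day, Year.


ISO 1900-06-11 parses as year=1900, month=06, day=11
Month 6 -> June

June 11, 1900


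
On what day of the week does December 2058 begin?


Target: December 1, 2058
Anchor: Jan 1, 2058. With p = 2058 - 1 = 2057: (p + p//4 - p//100 + p//400) mod 7 = (2057 + 514 - 20 + 5) mod 7 = 2556 mod 7 = 1 -> Tuesday (Mon=0 ... Sun=6)
Days before December (Jan-Nov): 334 days
Weekday index = (1 + 334) mod 7 = 6

Sunday


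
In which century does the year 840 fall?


Century = (year - 1) // 100 + 1
= (840 - 1) // 100 + 1
= 839 // 100 + 1
= 8 + 1

9th century


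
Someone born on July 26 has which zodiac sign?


Date: July 26
Conventional tropical zodiac dates: Leo from July 23 onward; Virgo starts August 23
July 26 falls within the Leo range

Leo


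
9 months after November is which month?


November is month 11
11 + 9 = 20; wrap: 20 - 12 = 8

August


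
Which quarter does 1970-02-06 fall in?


Month: February (month 2)
Q1: Jan-Mar, Q2: Apr-Jun, Q3: Jul-Sep, Q4: Oct-Dec

Q1


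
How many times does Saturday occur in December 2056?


December 2056 has 31 days
Anchor: Jan 1, 2056. With p = 2056 - 1 = 2055: (p + p//4 - p//100 + p//400) mod 7 = (2055 + 513 - 20 + 5) mod 7 = 2553 mod 7 = 5 -> Saturday (Mon=0 ... Sun=6)
Days before December (Jan-Nov): 335; December 1 index = (5 + 335) mod 7 = 4 -> Friday
First Saturday is December 2
Saturdays: 2, 9, 16, 23, 30

5 Saturdays


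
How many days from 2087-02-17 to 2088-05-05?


From 2087-02-17 to 2088-05-05
2087-02-17: days before February = 31; day of year = 31 + 17 = 48
2088-05-05: days before May = 31 + 29 + 31 + 30 = 121 (2088 is a leap year); day of year = 121 + 5 = 126
Rest of 2087: 365 - 48 = 317
Total = 317 + 126 = 443

443 days


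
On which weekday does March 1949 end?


March 1949 has 31 days
Anchor: Jan 1, 1949. With p = 1949 - 1 = 1948: (p + p//4 - p//100 + p//400) mod 7 = (1948 + 487 - 19 + 4) mod 7 = 2420 mod 7 = 5 -> Saturday (Mon=0 ... Sun=6)
Days before March (Jan-Feb): 59; March 1 index = (5 + 59) mod 7 = 1 -> Tuesday
Last day offset: 31 - 1 = 30 days
Weekday index = (1 + 30) mod 7 = 3

Thursday, March 31


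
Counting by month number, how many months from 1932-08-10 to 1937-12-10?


From August 1932 to December 1937
5 years * 12 = 60 months, plus 4 months = 64

64 months


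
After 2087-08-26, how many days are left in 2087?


Day of year: 238 of 365
Remaining = 365 - 238

127 days


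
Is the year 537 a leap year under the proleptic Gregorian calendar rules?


Gregorian leap year rule: divisible by 4, but not by 100, unless also by 400.
537 is not divisible by 4 -> not a leap year

No


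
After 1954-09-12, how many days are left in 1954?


Day of year: 255 of 365
Remaining = 365 - 255

110 days


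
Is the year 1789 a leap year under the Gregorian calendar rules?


Gregorian leap year rule: divisible by 4, but not by 100, unless also by 400.
1789 is not divisible by 4 -> not a leap year

No


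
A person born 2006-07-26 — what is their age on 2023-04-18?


Birth: 2006-07-26
Reference: 2023-04-18
Year difference: 2023 - 2006 = 17
Birthday not yet reached in 2023, subtract 1

16 years old


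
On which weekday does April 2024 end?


April 2024 has 30 days
Anchor: Jan 1, 2024. With p = 2024 - 1 = 2023: (p + p//4 - p//100 + p//400) mod 7 = (2023 + 505 - 20 + 5) mod 7 = 2513 mod 7 = 0 -> Monday (Mon=0 ... Sun=6)
Days before April (Jan-Mar): 91; April 1 index = (0 + 91) mod 7 = 0 -> Monday
Last day offset: 30 - 1 = 29 days
Weekday index = (0 + 29) mod 7 = 1

Tuesday, April 30


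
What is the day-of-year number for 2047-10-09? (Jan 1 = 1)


Date: October 9, 2047
Days in months 1 through 9: 273
Plus 9 days in October

Day of year: 282


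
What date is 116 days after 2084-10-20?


Start: 2084-10-20, add 116 days
October 2084 has 31 days: 31 - 20 = 11 days to October 31 -> 105 left
November 2084 has 30 days -> 75 left
December 2084 has 31 days -> 44 left
January 2085 has 31 days -> 13 left
February 2085: 13 <= 28 -> lands on February 13

Result: 2085-02-13


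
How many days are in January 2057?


January 2057

31 days


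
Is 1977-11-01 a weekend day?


Anchor: Jan 1, 1977. With p = 1977 - 1 = 1976: (p + p//4 - p//100 + p//400) mod 7 = (1976 + 494 - 19 + 4) mod 7 = 2455 mod 7 = 5 -> Saturday (Mon=0 ... Sun=6)
Day of year: 305; offset = 304
Weekday index = (5 + 304) mod 7 = 1 -> Tuesday
Weekend days: Saturday, Sunday

No


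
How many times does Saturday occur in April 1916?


April 1916 has 30 days
Anchor: Jan 1, 1916. With p = 1916 - 1 = 1915: (p + p//4 - p//100 + p//400) mod 7 = (1915 + 478 - 19 + 4) mod 7 = 2378 mod 7 = 5 -> Saturday (Mon=0 ... Sun=6)
Days before April (Jan-Mar): 91; April 1 index = (5 + 91) mod 7 = 5 -> Saturday
First Saturday is April 1
Saturdays: 1, 8, 15, 22, 29

5 Saturdays


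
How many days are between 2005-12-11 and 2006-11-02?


From 2005-12-11 to 2006-11-02
2005-12-11: days before December = 31 + 28 + 31 + 30 + 31 + 30 + 31 + 31 + 30 + 31 + 30 = 334 (2005 is not a leap year); day of year = 334 + 11 = 345
2006-11-02: days before November = 31 + 28 + 31 + 30 + 31 + 30 + 31 + 31 + 30 + 31 = 304 (2006 is not a leap year); day of year = 304 + 2 = 306
Rest of 2005: 365 - 345 = 20
Total = 20 + 306 = 326

326 days


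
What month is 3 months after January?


January is month 1
1 + 3 = 4

April


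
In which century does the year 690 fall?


Century = (year - 1) // 100 + 1
= (690 - 1) // 100 + 1
= 689 // 100 + 1
= 6 + 1

7th century


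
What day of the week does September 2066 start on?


Target: September 1, 2066
Anchor: Jan 1, 2066. With p = 2066 - 1 = 2065: (p + p//4 - p//100 + p//400) mod 7 = (2065 + 516 - 20 + 5) mod 7 = 2566 mod 7 = 4 -> Friday (Mon=0 ... Sun=6)
Days before September (Jan-Aug): 243 days
Weekday index = (4 + 243) mod 7 = 2

Wednesday


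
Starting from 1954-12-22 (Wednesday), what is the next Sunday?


Current: Wednesday
Target: Sunday
Days ahead: 4

Next Sunday: 1954-12-26


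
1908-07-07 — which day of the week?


Date: July 7, 1908
Anchor: Jan 1, 1908. With p = 1908 - 1 = 1907: (p + p//4 - p//100 + p//400) mod 7 = (1907 + 476 - 19 + 4) mod 7 = 2368 mod 7 = 2 -> Wednesday (Mon=0 ... Sun=6)
Days before July (Jan-Jun): 182; offset = 182 + 7 - 1 = 188
Weekday index = (2 + 188) mod 7 = 1

Day of the week: Tuesday


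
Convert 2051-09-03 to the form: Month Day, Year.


ISO 2051-09-03 parses as year=2051, month=09, day=03
Month 9 -> September

September 3, 2051


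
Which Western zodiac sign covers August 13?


Date: August 13
Conventional tropical zodiac dates: Leo from July 23 onward; Virgo starts August 23
August 13 falls within the Leo range

Leo


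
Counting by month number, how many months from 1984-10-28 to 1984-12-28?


From October 1984 to December 1984
0 years * 12 = 0 months, plus 2 months = 2

2 months


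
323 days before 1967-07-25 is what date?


Start: 1967-07-25, subtract 323 days
Back 25 days from July 25 reaches June 30, 1967 -> 298 left
June 1967 has 30 days -> back to May 31, 1967 -> 268 left
May 1967 has 31 days -> back to April 30, 1967 -> 237 left
April 1967 has 30 days -> back to March 31, 1967 -> 207 left
March 1967 has 31 days -> back to February 28, 1967 -> 176 left
February 1967 has 28 days -> back to January 31, 1967 -> 148 left
January 1967 has 31 days -> back to December 31, 1966 -> 117 left
December 1966 has 31 days -> back to November 30, 1966 -> 86 left
November 1966 has 30 days -> back to October 31, 1966 -> 56 left
October 1966 has 31 days -> back to September 30, 1966 -> 25 left
September 1966: 30 - 25 = 5 -> lands on September 5

Result: 1966-09-05


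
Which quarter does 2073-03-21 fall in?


Month: March (month 3)
Q1: Jan-Mar, Q2: Apr-Jun, Q3: Jul-Sep, Q4: Oct-Dec

Q1


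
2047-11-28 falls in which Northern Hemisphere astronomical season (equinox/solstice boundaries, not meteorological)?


Date: November 28
Astronomical Autumn (approx.; exact equinox/solstice day varies by year): September 22 to December 20
November 28 falls within the Autumn window

Autumn


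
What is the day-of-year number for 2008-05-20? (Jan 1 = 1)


Date: May 20, 2008
Days in months 1 through 4: 121
Plus 20 days in May

Day of year: 141


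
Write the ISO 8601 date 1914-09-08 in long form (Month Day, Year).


ISO 1914-09-08 parses as year=1914, month=09, day=08
Month 9 -> September

September 8, 1914


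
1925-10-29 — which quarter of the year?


Month: October (month 10)
Q1: Jan-Mar, Q2: Apr-Jun, Q3: Jul-Sep, Q4: Oct-Dec

Q4


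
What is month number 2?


Month 2 of 12

February


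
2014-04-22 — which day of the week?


Date: April 22, 2014
Anchor: Jan 1, 2014. With p = 2014 - 1 = 2013: (p + p//4 - p//100 + p//400) mod 7 = (2013 + 503 - 20 + 5) mod 7 = 2501 mod 7 = 2 -> Wednesday (Mon=0 ... Sun=6)
Days before April (Jan-Mar): 90; offset = 90 + 22 - 1 = 111
Weekday index = (2 + 111) mod 7 = 1

Day of the week: Tuesday


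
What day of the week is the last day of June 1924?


June 1924 has 30 days
Anchor: Jan 1, 1924. With p = 1924 - 1 = 1923: (p + p//4 - p//100 + p//400) mod 7 = (1923 + 480 - 19 + 4) mod 7 = 2388 mod 7 = 1 -> Tuesday (Mon=0 ... Sun=6)
Days before June (Jan-May): 152; June 1 index = (1 + 152) mod 7 = 6 -> Sunday
Last day offset: 30 - 1 = 29 days
Weekday index = (6 + 29) mod 7 = 0

Monday, June 30


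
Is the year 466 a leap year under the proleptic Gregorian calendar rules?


Gregorian leap year rule: divisible by 4, but not by 100, unless also by 400.
466 is not divisible by 4 -> not a leap year

No


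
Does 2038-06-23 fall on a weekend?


Anchor: Jan 1, 2038. With p = 2038 - 1 = 2037: (p + p//4 - p//100 + p//400) mod 7 = (2037 + 509 - 20 + 5) mod 7 = 2531 mod 7 = 4 -> Friday (Mon=0 ... Sun=6)
Day of year: 174; offset = 173
Weekday index = (4 + 173) mod 7 = 2 -> Wednesday
Weekend days: Saturday, Sunday

No


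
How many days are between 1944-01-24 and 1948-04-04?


From 1944-01-24 to 1948-04-04
1944-01-24: day of year = 24
1948-04-04: days before April = 31 + 29 + 31 = 91 (1948 is a leap year); day of year = 91 + 4 = 95
Rest of 1944: 366 - 24 = 342
Full years 1945 (365), 1946 (365), 1947 (365): 1095
Total = 342 + 1095 + 95 = 1532

1532 days


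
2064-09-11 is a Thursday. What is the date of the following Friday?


Current: Thursday
Target: Friday
Days ahead: 1

Next Friday: 2064-09-12


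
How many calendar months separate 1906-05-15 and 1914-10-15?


From May 1906 to October 1914
8 years * 12 = 96 months, plus 5 months = 101

101 months


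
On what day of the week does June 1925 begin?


Target: June 1, 1925
Anchor: Jan 1, 1925. With p = 1925 - 1 = 1924: (p + p//4 - p//100 + p//400) mod 7 = (1924 + 481 - 19 + 4) mod 7 = 2390 mod 7 = 3 -> Thursday (Mon=0 ... Sun=6)
Days before June (Jan-May): 151 days
Weekday index = (3 + 151) mod 7 = 0

Monday


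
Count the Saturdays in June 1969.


June 1969 has 30 days
Anchor: Jan 1, 1969. With p = 1969 - 1 = 1968: (p + p//4 - p//100 + p//400) mod 7 = (1968 + 492 - 19 + 4) mod 7 = 2445 mod 7 = 2 -> Wednesday (Mon=0 ... Sun=6)
Days before June (Jan-May): 151; June 1 index = (2 + 151) mod 7 = 6 -> Sunday
First Saturday is June 7
Saturdays: 7, 14, 21, 28

4 Saturdays


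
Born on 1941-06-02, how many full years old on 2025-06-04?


Birth: 1941-06-02
Reference: 2025-06-04
Year difference: 2025 - 1941 = 84

84 years old


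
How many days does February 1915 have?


February 1915 (leap year: no)

28 days


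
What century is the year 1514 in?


Century = (year - 1) // 100 + 1
= (1514 - 1) // 100 + 1
= 1513 // 100 + 1
= 15 + 1

16th century


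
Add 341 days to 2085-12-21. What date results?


Start: 2085-12-21, add 341 days
December 2085 has 31 days: 31 - 21 = 10 days to December 31 -> 331 left
January 2086 has 31 days -> 300 left
February 2086 has 28 days -> 272 left
March 2086 has 31 days -> 241 left
April 2086 has 30 days -> 211 left
May 2086 has 31 days -> 180 left
June 2086 has 30 days -> 150 left
July 2086 has 31 days -> 119 left
August 2086 has 31 days -> 88 left
September 2086 has 30 days -> 58 left
October 2086 has 31 days -> 27 left
November 2086: 27 <= 30 -> lands on November 27

Result: 2086-11-27


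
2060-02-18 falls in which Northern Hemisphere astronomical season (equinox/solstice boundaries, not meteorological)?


Date: February 18
Astronomical Winter (approx.; exact equinox/solstice day varies by year): December 21 to March 19
February 18 falls within the Winter window

Winter


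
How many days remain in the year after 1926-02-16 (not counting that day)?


Day of year: 47 of 365
Remaining = 365 - 47

318 days


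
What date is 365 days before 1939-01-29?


Start: 1939-01-29, subtract 365 days
Back 29 days from January 29 reaches December 31, 1938 -> 336 left
December 1938 has 31 days -> back to November 30, 1938 -> 305 left
November 1938 has 30 days -> back to October 31, 1938 -> 275 left
October 1938 has 31 days -> back to September 30, 1938 -> 244 left
September 1938 has 30 days -> back to August 31, 1938 -> 214 left
August 1938 has 31 days -> back to July 31, 1938 -> 183 left
July 1938 has 31 days -> back to June 30, 1938 -> 152 left
June 1938 has 30 days -> back to May 31, 1938 -> 122 left
May 1938 has 31 days -> back to April 30, 1938 -> 91 left
April 1938 has 30 days -> back to March 31, 1938 -> 61 left
March 1938 has 31 days -> back to February 28, 1938 -> 30 left
February 1938 has 28 days -> back to January 31, 1938 -> 2 left
January 1938: 31 - 2 = 29 -> lands on January 29

Result: 1938-01-29


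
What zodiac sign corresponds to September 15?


Date: September 15
Conventional tropical zodiac dates: Virgo from August 23 onward; Libra starts September 23
September 15 falls within the Virgo range

Virgo


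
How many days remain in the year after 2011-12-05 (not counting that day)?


Day of year: 339 of 365
Remaining = 365 - 339

26 days


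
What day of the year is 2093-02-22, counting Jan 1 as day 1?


Date: February 22, 2093
Days in months 1 through 1: 31
Plus 22 days in February

Day of year: 53


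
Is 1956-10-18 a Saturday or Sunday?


Anchor: Jan 1, 1956. With p = 1956 - 1 = 1955: (p + p//4 - p//100 + p//400) mod 7 = (1955 + 488 - 19 + 4) mod 7 = 2428 mod 7 = 6 -> Sunday (Mon=0 ... Sun=6)
Day of year: 292; offset = 291
Weekday index = (6 + 291) mod 7 = 3 -> Thursday
Weekend days: Saturday, Sunday

No


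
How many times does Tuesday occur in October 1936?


October 1936 has 31 days
Anchor: Jan 1, 1936. With p = 1936 - 1 = 1935: (p + p//4 - p//100 + p//400) mod 7 = (1935 + 483 - 19 + 4) mod 7 = 2403 mod 7 = 2 -> Wednesday (Mon=0 ... Sun=6)
Days before October (Jan-Sep): 274; October 1 index = (2 + 274) mod 7 = 3 -> Thursday
First Tuesday is October 6
Tuesdays: 6, 13, 20, 27

4 Tuesdays
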